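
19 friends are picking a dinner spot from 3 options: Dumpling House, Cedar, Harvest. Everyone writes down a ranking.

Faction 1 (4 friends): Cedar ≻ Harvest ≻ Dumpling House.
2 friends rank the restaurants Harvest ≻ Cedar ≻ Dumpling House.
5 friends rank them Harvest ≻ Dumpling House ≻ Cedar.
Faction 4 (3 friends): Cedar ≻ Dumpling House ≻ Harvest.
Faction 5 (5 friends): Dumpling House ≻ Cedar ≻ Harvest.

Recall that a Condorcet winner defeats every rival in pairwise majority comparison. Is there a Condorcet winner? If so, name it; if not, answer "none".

Check each pair by majority over 19 ballots:
Dumpling House vs Cedar: 10 to 9, Dumpling House.
Dumpling House vs Harvest: Dumpling House is ranked higher on 3+5 = 8 ballots, Harvest on 11. Harvest wins 11–8.
Cedar vs Harvest: Cedar is ranked higher on 4+3+5 = 12 ballots, Harvest on 7. Cedar wins 12–7.
Each restaurant drops at least one matchup (Dumpling House loses to Harvest; Cedar loses to Dumpling House; Harvest loses to Cedar); the cycle Dumpling House → Cedar → Harvest → Dumpling House rules out a Condorcet winner.

none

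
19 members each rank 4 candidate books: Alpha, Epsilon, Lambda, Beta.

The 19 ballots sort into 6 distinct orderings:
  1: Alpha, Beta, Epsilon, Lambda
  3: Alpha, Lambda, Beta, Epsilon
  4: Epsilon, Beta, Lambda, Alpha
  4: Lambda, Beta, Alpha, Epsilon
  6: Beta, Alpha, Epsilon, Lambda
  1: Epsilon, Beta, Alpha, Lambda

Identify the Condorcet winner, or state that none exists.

Beta

Pairwise majorities:
Alpha vs Epsilon: Alpha wins 14–5.
Alpha–Lambda: Alpha 11–8.
Alpha vs Beta: Beta wins 15–4.
Epsilon vs Lambda: Epsilon, 12–7.
Epsilon vs Beta: Beta wins 14–5.
Lambda–Beta: Beta 12–7.
Beta beats each of Alpha, Epsilon, Lambda — Beta is the Condorcet winner.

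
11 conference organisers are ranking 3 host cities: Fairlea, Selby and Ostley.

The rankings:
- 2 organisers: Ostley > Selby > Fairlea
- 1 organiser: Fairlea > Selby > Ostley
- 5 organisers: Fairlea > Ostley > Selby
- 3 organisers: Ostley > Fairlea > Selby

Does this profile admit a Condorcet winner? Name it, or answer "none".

Fairlea

Pairwise majorities:
Fairlea–Selby: Fairlea 9–2.
Fairlea vs Ostley: Fairlea, 6–5.
Selby–Ostley: Ostley 10–1.
Only Fairlea has no losses; Fairlea is the Condorcet winner.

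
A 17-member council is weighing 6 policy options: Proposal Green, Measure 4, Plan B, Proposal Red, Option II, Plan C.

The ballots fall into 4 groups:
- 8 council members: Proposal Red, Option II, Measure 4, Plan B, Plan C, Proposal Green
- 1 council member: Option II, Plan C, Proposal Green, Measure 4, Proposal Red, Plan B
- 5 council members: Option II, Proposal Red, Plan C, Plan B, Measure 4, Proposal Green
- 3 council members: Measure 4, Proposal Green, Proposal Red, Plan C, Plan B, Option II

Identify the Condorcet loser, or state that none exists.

Pairwise majorities:
Proposal Green vs Measure 4: 1 to 16, Measure 4.
Proposal Green vs Plan B: 4 to 13, Plan B.
Proposal Green vs Proposal Red: Proposal Green is ranked higher on 1+3 = 4 ballots, Proposal Red on 13. Proposal Red wins 13–4.
Proposal Green vs Option II: 3 to 14, Option II.
Proposal Green vs Plan C: 3 to 14, Plan C.
Measure 4–Plan B: Measure 4 12–5.
Measure 4 vs Proposal Red: 1+3 = 4 for Measure 4, 13 for Proposal Red — Proposal Red by 13–4.
Measure 4 vs Option II: Option II, 14–3.
Measure 4 vs Plan C: 8+3 = 11 for Measure 4, 6 for Plan C — Measure 4 by 11–6.
Plan B vs Proposal Red: 0 to 17, Proposal Red.
Plan B vs Option II: Plan B is ranked higher on 3 ballots, Option II on 14. Option II wins 14–3.
Plan B vs Plan C: Plan C wins 9–8.
Proposal Red vs Option II: 11 to 6, Proposal Red.
Proposal Red vs Plan C: 8+5+3 = 16 for Proposal Red, 1 for Plan C — Proposal Red by 16–1.
Option II vs Plan C: 14 to 3, Option II.
Proposal Green loses to every other option — it is the Condorcet loser.

Proposal Green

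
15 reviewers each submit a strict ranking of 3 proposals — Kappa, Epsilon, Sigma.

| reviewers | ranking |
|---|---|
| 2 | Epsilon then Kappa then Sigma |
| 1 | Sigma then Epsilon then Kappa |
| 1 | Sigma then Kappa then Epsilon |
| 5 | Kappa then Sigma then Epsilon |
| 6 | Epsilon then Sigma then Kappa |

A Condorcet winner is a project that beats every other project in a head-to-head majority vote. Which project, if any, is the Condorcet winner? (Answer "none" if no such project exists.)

Epsilon

Head-to-head results (15 reviewers):
Kappa–Epsilon: Epsilon 9–6.
Kappa vs Sigma: Sigma, 8–7.
Epsilon vs Sigma: 8 to 7, Epsilon.
Epsilon wins every pairwise contest, so Epsilon is the Condorcet winner.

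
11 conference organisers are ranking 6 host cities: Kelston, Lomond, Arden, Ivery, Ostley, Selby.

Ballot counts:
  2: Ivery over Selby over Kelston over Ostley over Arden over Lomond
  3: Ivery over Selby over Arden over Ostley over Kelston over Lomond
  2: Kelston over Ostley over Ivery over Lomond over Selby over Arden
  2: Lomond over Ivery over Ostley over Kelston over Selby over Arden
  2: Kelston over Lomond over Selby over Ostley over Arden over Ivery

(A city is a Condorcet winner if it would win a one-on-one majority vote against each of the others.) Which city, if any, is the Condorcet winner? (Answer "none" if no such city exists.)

Ivery

Pairwise majorities:
Kelston–Lomond: Kelston 9–2.
Kelston vs Arden: Kelston, 8–3.
Kelston–Ivery: Ivery 7–4.
Kelston–Ostley: Kelston 6–5.
Kelston vs Selby: Kelston, 6–5.
Lomond vs Arden: Lomond, 6–5.
Lomond–Ivery: Ivery 7–4.
Lomond–Ostley: Ostley 7–4.
Lomond–Selby: Lomond 6–5.
Arden vs Ivery: Ivery, 9–2.
Arden vs Ostley: Ostley wins 8–3.
Arden vs Selby: Selby, 11–0.
Ivery vs Ostley: Ivery wins 7–4.
Ivery vs Selby: Ivery, 9–2.
Ostley–Selby: Selby 7–4.
Ivery wins every pairwise contest, so Ivery is the Condorcet winner.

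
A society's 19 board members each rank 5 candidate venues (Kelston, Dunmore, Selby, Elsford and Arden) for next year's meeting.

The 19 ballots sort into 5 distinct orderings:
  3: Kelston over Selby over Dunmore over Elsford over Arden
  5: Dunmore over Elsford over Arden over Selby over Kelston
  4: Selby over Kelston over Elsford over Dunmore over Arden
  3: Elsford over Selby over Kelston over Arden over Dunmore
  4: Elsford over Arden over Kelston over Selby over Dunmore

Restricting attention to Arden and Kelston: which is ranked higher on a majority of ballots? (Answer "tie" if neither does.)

Ballots ranking Arden above Kelston: 5 + 4 = 9.
Ballots ranking Kelston above Arden: 19 − 9 = 10.
Kelston wins the head-to-head 10–9.

Kelston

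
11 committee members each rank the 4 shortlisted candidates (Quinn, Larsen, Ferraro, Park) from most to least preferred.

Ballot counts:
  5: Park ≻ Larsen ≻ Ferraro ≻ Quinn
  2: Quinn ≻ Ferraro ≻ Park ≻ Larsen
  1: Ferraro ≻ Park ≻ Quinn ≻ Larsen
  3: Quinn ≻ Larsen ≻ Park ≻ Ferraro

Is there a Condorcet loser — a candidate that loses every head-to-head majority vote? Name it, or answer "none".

none

Pairwise majorities:
Quinn vs Larsen: 6 to 5, Quinn.
Quinn vs Ferraro: Ferraro, 6–5.
Quinn vs Park: 5 to 6, Park.
Larsen–Ferraro: Larsen 8–3.
Larsen vs Park: 3 for Larsen, 8 for Park — Park by 8–3.
Ferraro–Park: Park 8–3.
No candidate is winless: Quinn beats Larsen; Larsen beats Ferraro; Ferraro beats Quinn; Park beats Quinn. There is no Condorcet loser.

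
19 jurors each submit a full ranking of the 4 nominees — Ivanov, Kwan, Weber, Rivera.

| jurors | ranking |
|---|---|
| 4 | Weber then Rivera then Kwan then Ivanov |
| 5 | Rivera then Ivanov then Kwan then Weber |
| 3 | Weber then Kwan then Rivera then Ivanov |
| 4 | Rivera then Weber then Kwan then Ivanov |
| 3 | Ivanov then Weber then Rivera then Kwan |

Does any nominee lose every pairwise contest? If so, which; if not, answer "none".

Head-to-head results (19 jurors):
Ivanov vs Kwan: Ivanov preferred on 5+3 = 8 ballots; Kwan wins 11–8.
Ivanov vs Weber: Ivanov is ranked higher on 5+3 = 8 ballots, Weber on 11. Weber wins 11–8.
Ivanov–Rivera: Rivera 16–3.
Kwan vs Weber: 5 for Kwan, 14 for Weber — Weber by 14–5.
Kwan vs Rivera: Kwan is ranked higher on 3 ballots, Rivera on 16. Rivera wins 16–3.
Weber–Rivera: Weber 10–9.
Only Ivanov has no wins; Ivanov is the Condorcet loser.

Ivanov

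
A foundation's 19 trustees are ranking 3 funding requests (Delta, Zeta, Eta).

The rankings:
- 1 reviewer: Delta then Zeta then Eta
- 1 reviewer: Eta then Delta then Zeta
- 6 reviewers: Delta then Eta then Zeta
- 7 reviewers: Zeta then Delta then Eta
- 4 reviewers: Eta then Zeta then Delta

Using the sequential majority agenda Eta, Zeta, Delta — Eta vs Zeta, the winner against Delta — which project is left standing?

Round 1: Eta vs Zeta — 11–8, Eta advances.
Round 2: Eta vs Delta — 5–14, Delta advances.
Delta survives the agenda.

Delta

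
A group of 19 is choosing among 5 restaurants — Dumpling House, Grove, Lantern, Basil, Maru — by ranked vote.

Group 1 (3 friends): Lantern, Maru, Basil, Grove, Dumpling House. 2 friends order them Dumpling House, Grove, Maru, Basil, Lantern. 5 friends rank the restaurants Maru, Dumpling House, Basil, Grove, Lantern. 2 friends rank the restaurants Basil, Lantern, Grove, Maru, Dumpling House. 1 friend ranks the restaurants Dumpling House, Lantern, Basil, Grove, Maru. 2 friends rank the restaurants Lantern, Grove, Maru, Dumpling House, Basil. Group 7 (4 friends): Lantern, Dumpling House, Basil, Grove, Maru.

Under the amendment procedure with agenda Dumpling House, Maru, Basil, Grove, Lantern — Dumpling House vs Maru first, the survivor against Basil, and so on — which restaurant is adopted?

Lantern

Round 1: Dumpling House vs Maru — 7–12, Maru advances.
Round 2: Maru vs Basil — 12–7, Maru advances.
Round 3: Maru vs Grove — 8–11, Grove advances.
Round 4: Grove vs Lantern — 7–12, Lantern advances.
Lantern survives the agenda.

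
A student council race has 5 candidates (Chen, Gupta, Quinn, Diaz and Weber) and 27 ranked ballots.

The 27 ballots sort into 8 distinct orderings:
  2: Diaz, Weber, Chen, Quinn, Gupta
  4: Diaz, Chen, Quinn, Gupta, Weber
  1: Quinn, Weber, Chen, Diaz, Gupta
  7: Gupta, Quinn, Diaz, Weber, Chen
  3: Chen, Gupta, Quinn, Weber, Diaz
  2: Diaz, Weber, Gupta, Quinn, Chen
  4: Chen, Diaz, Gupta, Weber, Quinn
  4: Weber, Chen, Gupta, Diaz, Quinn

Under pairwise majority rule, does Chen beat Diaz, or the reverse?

Diaz

Ballots ranking Chen above Diaz: 1 + 3 + 4 + 4 = 12.
Ballots ranking Diaz above Chen: 27 − 12 = 15.
Diaz wins the head-to-head 15–12.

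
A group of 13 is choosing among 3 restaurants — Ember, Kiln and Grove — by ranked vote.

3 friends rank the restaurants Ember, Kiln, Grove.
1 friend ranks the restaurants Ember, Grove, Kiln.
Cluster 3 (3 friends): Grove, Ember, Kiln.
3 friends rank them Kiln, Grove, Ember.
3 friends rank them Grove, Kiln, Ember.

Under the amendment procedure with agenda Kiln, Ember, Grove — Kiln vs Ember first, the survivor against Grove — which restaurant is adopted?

Round 1: Kiln vs Ember — 6–7, Ember advances.
Round 2: Ember vs Grove — 4–9, Grove advances.
The agenda winner is Grove.

Grove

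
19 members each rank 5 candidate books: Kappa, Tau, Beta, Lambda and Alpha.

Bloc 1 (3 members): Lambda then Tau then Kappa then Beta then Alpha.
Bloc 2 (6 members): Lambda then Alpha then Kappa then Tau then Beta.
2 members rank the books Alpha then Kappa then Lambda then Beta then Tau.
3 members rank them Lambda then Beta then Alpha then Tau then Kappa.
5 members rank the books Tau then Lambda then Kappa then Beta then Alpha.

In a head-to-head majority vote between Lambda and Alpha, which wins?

Ballots ranking Lambda above Alpha: 3 + 6 + 3 + 5 = 17.
Ballots ranking Alpha above Lambda: 19 − 17 = 2.
Lambda wins the head-to-head 17–2.

Lambda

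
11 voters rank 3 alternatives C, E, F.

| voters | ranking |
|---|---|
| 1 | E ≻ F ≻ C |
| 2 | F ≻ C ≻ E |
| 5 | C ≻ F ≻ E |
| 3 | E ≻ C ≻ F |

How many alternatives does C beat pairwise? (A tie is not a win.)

2

C against each rival (11 voters):
C–E: C 7–4.
C vs F: C wins 8–3.
C beats E, F — 2 pairwise wins.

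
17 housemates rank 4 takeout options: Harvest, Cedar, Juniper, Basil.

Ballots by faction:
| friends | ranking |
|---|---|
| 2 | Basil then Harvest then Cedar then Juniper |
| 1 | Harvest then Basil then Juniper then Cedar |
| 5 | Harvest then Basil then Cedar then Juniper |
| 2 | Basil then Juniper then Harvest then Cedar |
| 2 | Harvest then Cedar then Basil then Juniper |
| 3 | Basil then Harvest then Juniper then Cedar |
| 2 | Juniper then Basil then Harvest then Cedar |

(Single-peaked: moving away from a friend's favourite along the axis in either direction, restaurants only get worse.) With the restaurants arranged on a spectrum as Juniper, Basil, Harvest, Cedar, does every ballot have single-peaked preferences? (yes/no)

yes

Axis positions: Juniper=1, Basil=2, Harvest=3, Cedar=4.
Faction 1 (peak Basil at position 2): ranking walks positions 2-3-4-1, expanding outward from the peak — single-peaked.
Faction 2 (peak Harvest at position 3): ranking walks positions 3-2-1-4, expanding outward from the peak — single-peaked.
Faction 3 (peak Harvest at position 3): ranking walks positions 3-2-4-1, expanding outward from the peak — single-peaked.
Faction 4 (peak Basil at position 2): ranking walks positions 2-1-3-4, expanding outward from the peak — single-peaked.
Faction 5 (peak Harvest at position 3): ranking walks positions 3-4-2-1, expanding outward from the peak — single-peaked.
Faction 6 (peak Basil at position 2): ranking walks positions 2-3-1-4, expanding outward from the peak — single-peaked.
Faction 7 (peak Juniper at position 1): ranking walks positions 1-2-3-4, expanding outward from the peak — single-peaked.
Every ranking is single-peaked on this axis.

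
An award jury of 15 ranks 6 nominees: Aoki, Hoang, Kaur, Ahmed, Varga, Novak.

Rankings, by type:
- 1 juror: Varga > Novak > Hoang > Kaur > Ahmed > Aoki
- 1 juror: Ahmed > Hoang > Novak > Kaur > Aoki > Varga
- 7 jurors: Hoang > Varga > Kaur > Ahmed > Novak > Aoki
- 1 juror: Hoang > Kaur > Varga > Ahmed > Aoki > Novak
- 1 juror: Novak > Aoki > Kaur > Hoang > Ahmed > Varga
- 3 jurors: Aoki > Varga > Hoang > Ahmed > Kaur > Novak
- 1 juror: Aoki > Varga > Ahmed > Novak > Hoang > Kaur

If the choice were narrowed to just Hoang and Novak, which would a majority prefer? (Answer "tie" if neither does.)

Ballots ranking Hoang above Novak: 1 + 7 + 1 + 3 = 12.
Ballots ranking Novak above Hoang: 15 − 12 = 3.
Hoang wins the head-to-head 12–3.

Hoang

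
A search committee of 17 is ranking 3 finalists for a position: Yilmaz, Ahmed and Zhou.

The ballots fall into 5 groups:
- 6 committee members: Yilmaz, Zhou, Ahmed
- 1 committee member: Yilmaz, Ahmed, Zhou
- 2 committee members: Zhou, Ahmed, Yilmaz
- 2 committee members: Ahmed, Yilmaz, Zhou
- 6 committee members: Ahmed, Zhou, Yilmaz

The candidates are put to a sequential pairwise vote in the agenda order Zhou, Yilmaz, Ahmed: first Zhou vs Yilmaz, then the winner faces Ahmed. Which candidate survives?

Ahmed

Round 1: Zhou vs Yilmaz — 8–9, Yilmaz advances.
Round 2: Yilmaz vs Ahmed — 7–10, Ahmed advances.
Ahmed survives the agenda.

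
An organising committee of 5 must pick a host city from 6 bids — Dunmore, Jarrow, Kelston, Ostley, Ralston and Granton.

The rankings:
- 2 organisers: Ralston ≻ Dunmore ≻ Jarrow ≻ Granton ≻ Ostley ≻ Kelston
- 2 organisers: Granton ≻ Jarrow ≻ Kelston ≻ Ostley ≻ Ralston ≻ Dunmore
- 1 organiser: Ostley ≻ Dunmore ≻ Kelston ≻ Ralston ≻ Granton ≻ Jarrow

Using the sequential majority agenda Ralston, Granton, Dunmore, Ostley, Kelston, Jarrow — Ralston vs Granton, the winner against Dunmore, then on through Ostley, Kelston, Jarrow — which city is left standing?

Round 1: Ralston vs Granton — 3–2, Ralston advances.
Round 2: Ralston vs Dunmore — 4–1, Ralston advances.
Round 3: Ralston vs Ostley — 2–3, Ostley advances.
Round 4: Ostley vs Kelston — 3–2, Ostley advances.
Round 5: Ostley vs Jarrow — 1–4, Jarrow advances.
The agenda winner is Jarrow.

Jarrow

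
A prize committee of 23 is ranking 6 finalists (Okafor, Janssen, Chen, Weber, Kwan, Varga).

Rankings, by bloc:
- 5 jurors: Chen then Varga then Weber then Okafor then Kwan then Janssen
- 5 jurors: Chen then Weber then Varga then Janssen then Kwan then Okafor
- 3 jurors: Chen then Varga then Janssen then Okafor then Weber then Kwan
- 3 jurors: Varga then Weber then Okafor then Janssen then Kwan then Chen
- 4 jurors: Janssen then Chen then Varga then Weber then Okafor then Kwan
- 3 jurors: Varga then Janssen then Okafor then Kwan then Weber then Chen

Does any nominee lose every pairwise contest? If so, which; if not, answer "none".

Head-to-head results (23 jurors):
Okafor vs Janssen: 5+3 = 8 for Okafor, 15 for Janssen — Janssen by 15–8.
Okafor vs Chen: Chen, 17–6.
Okafor vs Weber: Weber wins 17–6.
Okafor vs Kwan: Okafor is ranked higher on 5+3+3+4+3 = 18 ballots, Kwan on 5. Okafor wins 18–5.
Okafor vs Varga: 0 for Okafor, 23 for Varga — Varga by 23–0.
Janssen vs Chen: Chen, 13–10.
Janssen vs Weber: Janssen is ranked higher on 3+4+3 = 10 ballots, Weber on 13. Weber wins 13–10.
Janssen vs Kwan: Janssen, 18–5.
Janssen vs Varga: Janssen is ranked higher on 4 ballots, Varga on 19. Varga wins 19–4.
Chen–Weber: Chen 17–6.
Chen vs Kwan: Chen wins 17–6.
Chen vs Varga: 5+5+3+4 = 17 for Chen, 6 for Varga — Chen by 17–6.
Weber vs Kwan: Weber preferred on 5+5+3+3+4 = 20 ballots; Weber wins 20–3.
Weber vs Varga: Varga, 18–5.
Kwan vs Varga: Varga, 23–0.
Kwan is beaten in every head-to-head and is the Condorcet loser.

Kwan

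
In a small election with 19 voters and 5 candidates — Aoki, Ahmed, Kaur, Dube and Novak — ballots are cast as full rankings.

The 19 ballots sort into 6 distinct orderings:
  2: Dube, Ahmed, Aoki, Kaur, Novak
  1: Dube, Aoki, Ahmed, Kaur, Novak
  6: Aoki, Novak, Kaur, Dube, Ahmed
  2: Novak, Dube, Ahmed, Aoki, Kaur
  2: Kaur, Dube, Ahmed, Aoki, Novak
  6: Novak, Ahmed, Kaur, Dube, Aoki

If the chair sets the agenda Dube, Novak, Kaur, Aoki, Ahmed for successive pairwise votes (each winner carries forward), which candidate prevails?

Ahmed

Round 1: Dube vs Novak — 5–14, Novak advances.
Round 2: Novak vs Kaur — 14–5, Novak advances.
Round 3: Novak vs Aoki — 8–11, Aoki advances.
Round 4: Aoki vs Ahmed — 7–12, Ahmed advances.
The agenda winner is Ahmed.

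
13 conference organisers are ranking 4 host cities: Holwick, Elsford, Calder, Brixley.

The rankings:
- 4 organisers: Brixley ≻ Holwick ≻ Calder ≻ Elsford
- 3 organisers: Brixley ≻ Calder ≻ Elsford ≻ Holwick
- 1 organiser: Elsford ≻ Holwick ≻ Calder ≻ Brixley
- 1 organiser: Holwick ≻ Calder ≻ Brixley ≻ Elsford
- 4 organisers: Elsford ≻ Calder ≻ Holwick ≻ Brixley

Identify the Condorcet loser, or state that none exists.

Holwick

Pairwise majorities:
Holwick vs Elsford: Elsford, 8–5.
Holwick vs Calder: Calder, 7–6.
Holwick vs Brixley: 1+1+4 = 6 for Holwick, 7 for Brixley — Brixley by 7–6.
Elsford vs Calder: Elsford preferred on 1+4 = 5 ballots; Calder wins 8–5.
Elsford vs Brixley: 5 to 8, Brixley.
Calder–Brixley: Brixley 7–6.
Holwick is beaten in every head-to-head and is the Condorcet loser.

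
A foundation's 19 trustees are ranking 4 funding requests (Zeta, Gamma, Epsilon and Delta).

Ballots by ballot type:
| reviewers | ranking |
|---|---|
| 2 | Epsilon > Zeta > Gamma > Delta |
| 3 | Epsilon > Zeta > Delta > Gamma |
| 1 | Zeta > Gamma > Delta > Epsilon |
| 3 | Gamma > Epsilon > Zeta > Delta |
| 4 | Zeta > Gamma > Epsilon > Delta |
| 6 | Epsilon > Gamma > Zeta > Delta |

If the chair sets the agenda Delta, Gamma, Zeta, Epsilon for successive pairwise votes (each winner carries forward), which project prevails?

Epsilon

Round 1: Delta vs Gamma — 3–16, Gamma advances.
Round 2: Gamma vs Zeta — 9–10, Zeta advances.
Round 3: Zeta vs Epsilon — 5–14, Epsilon advances.
Epsilon survives the agenda.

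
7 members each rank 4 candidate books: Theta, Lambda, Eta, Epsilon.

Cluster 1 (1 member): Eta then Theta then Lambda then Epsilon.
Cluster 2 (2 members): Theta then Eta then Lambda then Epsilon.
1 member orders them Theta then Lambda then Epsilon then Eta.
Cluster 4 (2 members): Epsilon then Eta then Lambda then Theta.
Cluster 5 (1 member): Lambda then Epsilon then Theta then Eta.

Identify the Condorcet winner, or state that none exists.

Pairwise majorities:
Theta vs Lambda: Theta wins 4–3.
Theta vs Eta: Theta, 4–3.
Theta–Epsilon: Theta 4–3.
Lambda vs Eta: Eta, 5–2.
Lambda–Epsilon: Lambda 5–2.
Eta vs Epsilon: Epsilon, 4–3.
Theta beats each of Lambda, Eta, Epsilon — Theta is the Condorcet winner.

Theta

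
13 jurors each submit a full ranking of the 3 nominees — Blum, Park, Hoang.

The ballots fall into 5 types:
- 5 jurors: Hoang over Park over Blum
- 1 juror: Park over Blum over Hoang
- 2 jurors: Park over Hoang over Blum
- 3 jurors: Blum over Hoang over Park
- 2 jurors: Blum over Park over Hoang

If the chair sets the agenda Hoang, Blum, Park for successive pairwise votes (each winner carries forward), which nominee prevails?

Hoang

Round 1: Hoang vs Blum — 7–6, Hoang advances.
Round 2: Hoang vs Park — 8–5, Hoang advances.
Hoang survives the agenda.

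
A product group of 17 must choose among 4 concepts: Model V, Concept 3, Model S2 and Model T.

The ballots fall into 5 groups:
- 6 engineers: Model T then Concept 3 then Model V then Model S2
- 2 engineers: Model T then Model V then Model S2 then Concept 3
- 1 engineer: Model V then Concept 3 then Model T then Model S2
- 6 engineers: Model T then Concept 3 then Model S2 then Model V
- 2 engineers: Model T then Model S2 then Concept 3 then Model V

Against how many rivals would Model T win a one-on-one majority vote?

3

Model T against each rival (17 engineers):
Model T vs Model V: 16 to 1, Model T.
Model T vs Concept 3: 6+2+6+2 = 16 for Model T, 1 for Concept 3 — Model T by 16–1.
Model T vs Model S2: Model T, 17–0.
Model T beats Model V, Concept 3, Model S2 — 3 pairwise wins.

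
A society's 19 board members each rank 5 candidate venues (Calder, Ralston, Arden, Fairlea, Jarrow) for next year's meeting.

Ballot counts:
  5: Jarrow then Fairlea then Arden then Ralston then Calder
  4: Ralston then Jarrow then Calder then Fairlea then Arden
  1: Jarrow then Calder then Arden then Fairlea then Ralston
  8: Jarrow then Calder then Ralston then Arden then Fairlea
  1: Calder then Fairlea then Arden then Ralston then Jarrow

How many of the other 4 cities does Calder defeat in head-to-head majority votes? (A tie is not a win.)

Calder against each rival (19 organisers):
Calder vs Ralston: Calder is ranked higher on 1+8+1 = 10 ballots, Ralston on 9. Calder wins 10–9.
Calder vs Arden: Calder, 14–5.
Calder–Fairlea: Calder 14–5.
Calder vs Jarrow: 1 for Calder, 18 for Jarrow — Jarrow by 18–1.
Calder beats Ralston, Arden, Fairlea; loses to Jarrow — 3 pairwise wins.

3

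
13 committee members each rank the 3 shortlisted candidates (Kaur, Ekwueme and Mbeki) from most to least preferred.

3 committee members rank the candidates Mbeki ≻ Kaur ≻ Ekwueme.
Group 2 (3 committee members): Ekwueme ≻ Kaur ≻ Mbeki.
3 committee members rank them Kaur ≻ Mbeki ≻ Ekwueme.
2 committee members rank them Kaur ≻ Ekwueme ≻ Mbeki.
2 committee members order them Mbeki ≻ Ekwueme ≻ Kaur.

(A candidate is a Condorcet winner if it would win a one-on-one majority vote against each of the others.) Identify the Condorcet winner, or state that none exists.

Kaur

Pairwise majorities:
Kaur vs Ekwueme: Kaur wins 8–5.
Kaur vs Mbeki: Kaur wins 8–5.
Ekwueme vs Mbeki: Mbeki wins 8–5.
Kaur beats each of Ekwueme, Mbeki — Kaur is the Condorcet winner.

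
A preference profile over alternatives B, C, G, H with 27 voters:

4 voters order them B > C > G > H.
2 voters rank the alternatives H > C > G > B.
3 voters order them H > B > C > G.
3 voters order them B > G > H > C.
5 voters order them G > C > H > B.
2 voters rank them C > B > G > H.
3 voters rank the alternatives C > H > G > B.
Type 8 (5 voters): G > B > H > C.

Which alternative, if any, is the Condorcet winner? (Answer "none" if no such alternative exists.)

Check each pair by majority over 27 ballots:
B vs C: B preferred on 4+3+3+5 = 15 ballots; B wins 15–12.
B vs G: B preferred on 4+3+3+2 = 12 ballots; G wins 15–12.
B vs H: B is ranked higher on 4+3+2+5 = 14 ballots, H on 13. B wins 14–13.
C vs G: 14 to 13, C.
C vs H: 4+5+2+3 = 14 for C, 13 for H — C by 14–13.
G vs H: 4+3+5+2+5 = 19 for G, 8 for H — G by 19–8.
Each alternative drops at least one matchup (B loses to G; C loses to B; G loses to C; H loses to B); the cycle B → C → G → B rules out a Condorcet winner.

none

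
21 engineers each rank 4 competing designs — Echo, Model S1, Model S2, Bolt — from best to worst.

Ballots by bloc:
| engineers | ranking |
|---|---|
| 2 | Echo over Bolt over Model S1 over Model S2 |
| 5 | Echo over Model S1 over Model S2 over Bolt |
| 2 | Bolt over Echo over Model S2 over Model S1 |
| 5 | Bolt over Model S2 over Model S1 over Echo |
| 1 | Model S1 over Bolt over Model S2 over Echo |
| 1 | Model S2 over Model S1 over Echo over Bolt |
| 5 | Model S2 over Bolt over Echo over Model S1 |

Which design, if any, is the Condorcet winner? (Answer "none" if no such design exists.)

Model S2

Pairwise majorities:
Echo–Model S1: Echo 14–7.
Echo vs Model S2: Model S2, 12–9.
Echo vs Bolt: Bolt, 13–8.
Model S1 vs Model S2: Model S2 wins 13–8.
Model S1–Bolt: Bolt 14–7.
Model S2–Bolt: Model S2 11–10.
Model S2 beats each of Echo, Model S1, Bolt — Model S2 is the Condorcet winner.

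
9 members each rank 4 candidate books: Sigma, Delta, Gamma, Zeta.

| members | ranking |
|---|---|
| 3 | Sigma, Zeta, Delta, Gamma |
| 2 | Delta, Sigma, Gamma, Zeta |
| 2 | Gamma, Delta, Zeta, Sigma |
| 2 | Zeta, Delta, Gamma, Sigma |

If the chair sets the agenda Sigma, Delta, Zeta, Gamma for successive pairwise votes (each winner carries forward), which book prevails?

Zeta

Round 1: Sigma vs Delta — 3–6, Delta advances.
Round 2: Delta vs Zeta — 4–5, Zeta advances.
Round 3: Zeta vs Gamma — 5–4, Zeta advances.
Zeta survives the agenda.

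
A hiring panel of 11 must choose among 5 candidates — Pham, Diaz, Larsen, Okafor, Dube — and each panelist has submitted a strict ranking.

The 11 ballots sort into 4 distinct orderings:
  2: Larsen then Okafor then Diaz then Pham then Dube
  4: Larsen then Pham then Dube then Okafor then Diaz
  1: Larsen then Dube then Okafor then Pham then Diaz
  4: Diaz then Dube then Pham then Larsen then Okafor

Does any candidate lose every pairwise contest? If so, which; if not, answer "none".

Head-to-head results (11 committee members):
Pham vs Diaz: Pham preferred on 4+1 = 5 ballots; Diaz wins 6–5.
Pham–Larsen: Larsen 7–4.
Pham–Okafor: Pham 8–3.
Pham vs Dube: Pham, 6–5.
Diaz vs Larsen: Diaz preferred on 4 ballots; Larsen wins 7–4.
Diaz vs Okafor: Diaz preferred on 4 ballots; Okafor wins 7–4.
Diaz–Dube: Diaz 6–5.
Larsen vs Okafor: Larsen, 11–0.
Larsen vs Dube: Larsen wins 7–4.
Okafor vs Dube: Okafor is ranked higher on 2 ballots, Dube on 9. Dube wins 9–2.
No candidate is winless: Pham beats Okafor; Diaz beats Pham; Larsen beats Pham; Okafor beats Diaz; Dube beats Okafor. There is no Condorcet loser.

none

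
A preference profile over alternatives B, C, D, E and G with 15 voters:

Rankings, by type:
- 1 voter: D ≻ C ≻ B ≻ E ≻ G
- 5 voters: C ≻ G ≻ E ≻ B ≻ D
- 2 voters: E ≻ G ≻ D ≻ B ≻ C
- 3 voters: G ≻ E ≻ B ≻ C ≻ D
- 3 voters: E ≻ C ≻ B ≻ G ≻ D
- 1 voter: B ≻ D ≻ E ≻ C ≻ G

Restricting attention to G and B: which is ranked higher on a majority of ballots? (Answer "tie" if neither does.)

Ballots ranking G above B: 5 + 2 + 3 = 10.
Ballots ranking B above G: 15 − 10 = 5.
G wins the head-to-head 10–5.

G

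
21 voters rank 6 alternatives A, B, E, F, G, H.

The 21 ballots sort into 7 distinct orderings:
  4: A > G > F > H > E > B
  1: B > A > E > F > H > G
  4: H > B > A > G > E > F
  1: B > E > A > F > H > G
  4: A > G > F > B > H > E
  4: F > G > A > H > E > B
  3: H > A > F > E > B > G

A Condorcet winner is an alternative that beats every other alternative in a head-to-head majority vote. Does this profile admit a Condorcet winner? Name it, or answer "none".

A

Head-to-head results (21 voters):
A vs B: A, 15–6.
A vs E: 4+1+4+4+4+3 = 20 for A, 1 for E — A by 20–1.
A–F: A 17–4.
A vs G: A is ranked higher on 4+1+4+1+4+3 = 17 ballots, G on 4. A wins 17–4.
A–H: A 14–7.
B–E: E 11–10.
B–F: F 15–6.
B vs G: B is ranked higher on 1+4+1+3 = 9 ballots, G on 12. G wins 12–9.
B vs H: 1+1+4 = 6 for B, 15 for H — H by 15–6.
E vs F: F wins 15–6.
E vs G: 1+1+3 = 5 for E, 16 for G — G by 16–5.
E vs H: H wins 19–2.
F vs G: 9 to 12, G.
F vs H: F is ranked higher on 4+1+1+4+4 = 14 ballots, H on 7. F wins 14–7.
G vs H: G preferred on 4+4+4 = 12 ballots; G wins 12–9.
A wins every pairwise contest, so A is the Condorcet winner.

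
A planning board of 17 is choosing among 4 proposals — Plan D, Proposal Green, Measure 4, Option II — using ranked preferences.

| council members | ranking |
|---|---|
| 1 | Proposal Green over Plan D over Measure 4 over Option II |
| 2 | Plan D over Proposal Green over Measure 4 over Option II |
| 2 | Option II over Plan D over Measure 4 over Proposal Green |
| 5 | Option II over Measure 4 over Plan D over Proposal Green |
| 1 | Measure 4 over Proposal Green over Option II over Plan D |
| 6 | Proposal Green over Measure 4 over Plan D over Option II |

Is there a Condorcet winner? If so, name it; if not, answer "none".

Check each pair by majority over 17 ballots:
Plan D vs Proposal Green: Plan D is ranked higher on 2+2+5 = 9 ballots, Proposal Green on 8. Plan D wins 9–8.
Plan D vs Measure 4: 5 to 12, Measure 4.
Plan D vs Option II: Plan D is ranked higher on 1+2+6 = 9 ballots, Option II on 8. Plan D wins 9–8.
Proposal Green vs Measure 4: Proposal Green preferred on 1+2+6 = 9 ballots; Proposal Green wins 9–8.
Proposal Green vs Option II: 1+2+1+6 = 10 for Proposal Green, 7 for Option II — Proposal Green by 10–7.
Measure 4 vs Option II: 10 to 7, Measure 4.
Each option drops at least one matchup (Plan D loses to Measure 4; Proposal Green loses to Plan D; Measure 4 loses to Proposal Green; Option II loses to Plan D); the cycle Plan D > Proposal Green > Measure 4 > Plan D rules out a Condorcet winner.

none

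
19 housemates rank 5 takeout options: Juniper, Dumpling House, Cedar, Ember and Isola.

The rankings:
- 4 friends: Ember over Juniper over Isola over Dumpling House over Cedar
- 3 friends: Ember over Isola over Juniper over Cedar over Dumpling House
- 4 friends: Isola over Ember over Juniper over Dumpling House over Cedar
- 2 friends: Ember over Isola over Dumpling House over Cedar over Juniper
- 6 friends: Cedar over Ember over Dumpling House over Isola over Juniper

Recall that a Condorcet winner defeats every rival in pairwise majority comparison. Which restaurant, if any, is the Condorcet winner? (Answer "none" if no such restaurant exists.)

Pairwise majorities:
Juniper vs Dumpling House: Juniper, 11–8.
Juniper vs Cedar: Juniper, 11–8.
Juniper–Ember: Ember 19–0.
Juniper–Isola: Isola 15–4.
Dumpling House vs Cedar: Dumpling House wins 10–9.
Dumpling House vs Ember: Ember, 19–0.
Dumpling House vs Isola: Isola wins 13–6.
Cedar vs Ember: Ember, 13–6.
Cedar vs Isola: Isola, 13–6.
Ember vs Isola: Ember, 15–4.
Ember beats each of Juniper, Dumpling House, Cedar, Isola — Ember is the Condorcet winner.

Ember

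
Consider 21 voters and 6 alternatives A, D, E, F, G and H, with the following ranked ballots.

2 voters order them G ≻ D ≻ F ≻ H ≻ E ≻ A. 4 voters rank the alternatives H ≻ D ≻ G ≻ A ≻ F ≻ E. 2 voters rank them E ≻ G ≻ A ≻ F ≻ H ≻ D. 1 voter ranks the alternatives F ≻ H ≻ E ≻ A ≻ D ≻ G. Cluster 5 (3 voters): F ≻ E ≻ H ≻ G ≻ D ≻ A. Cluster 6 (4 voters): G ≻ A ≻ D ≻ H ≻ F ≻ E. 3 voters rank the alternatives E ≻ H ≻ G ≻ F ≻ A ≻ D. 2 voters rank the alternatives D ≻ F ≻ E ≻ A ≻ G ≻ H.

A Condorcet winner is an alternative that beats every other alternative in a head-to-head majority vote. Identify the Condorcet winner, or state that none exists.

H

Head-to-head results (21 voters):
A vs D: A preferred on 2+1+4+3 = 10 ballots; D wins 11–10.
A vs E: A preferred on 4+4 = 8 ballots; E wins 13–8.
A vs F: 10 to 11, F.
A vs G: A is ranked higher on 1+2 = 3 ballots, G on 18. G wins 18–3.
A vs H: 2+4+2 = 8 for A, 13 for H — H by 13–8.
D vs E: 12 to 9, D.
D vs F: D is ranked higher on 2+4+4+2 = 12 ballots, F on 9. D wins 12–9.
D vs G: 7 to 14, G.
D vs H: D preferred on 2+4+2 = 8 ballots; H wins 13–8.
E vs F: E is ranked higher on 2+3 = 5 ballots, F on 16. F wins 16–5.
E vs G: 2+1+3+3+2 = 11 for E, 10 for G — E by 11–10.
E vs H: 10 to 11, H.
F vs G: F preferred on 1+3+2 = 6 ballots; G wins 15–6.
F vs H: 10 to 11, H.
G vs H: G is ranked higher on 2+2+4+2 = 10 ballots, H on 11. H wins 11–10.
H wins every pairwise contest, so H is the Condorcet winner.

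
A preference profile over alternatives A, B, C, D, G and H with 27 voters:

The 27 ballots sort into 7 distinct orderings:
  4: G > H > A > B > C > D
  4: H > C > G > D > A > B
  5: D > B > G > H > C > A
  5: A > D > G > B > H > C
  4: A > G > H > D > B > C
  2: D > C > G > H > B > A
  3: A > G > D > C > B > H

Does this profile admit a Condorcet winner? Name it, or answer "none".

G

Check each pair by majority over 27 ballots:
A vs B: 20 to 7, A.
A vs C: A preferred on 4+5+4+3 = 16 ballots; A wins 16–11.
A vs D: A is ranked higher on 4+5+4+3 = 16 ballots, D on 11. A wins 16–11.
A vs G: 5+4+3 = 12 for A, 15 for G — G by 15–12.
A vs H: 5+4+3 = 12 for A, 15 for H — H by 15–12.
B vs C: B is ranked higher on 4+5+5+4 = 18 ballots, C on 9. B wins 18–9.
B vs D: 4 to 23, D.
B vs G: 5 to 22, G.
B vs H: 5+5+3 = 13 for B, 14 for H — H by 14–13.
C vs D: 4+4 = 8 for C, 19 for D — D by 19–8.
C vs G: 6 to 21, G.
C vs H: 5 to 22, H.
D vs G: 12 to 15, G.
D vs H: 5+5+2+3 = 15 for D, 12 for H — D by 15–12.
G vs H: G is ranked higher on 4+5+5+4+2+3 = 23 ballots, H on 4. G wins 23–4.
G wins every pairwise contest, so G is the Condorcet winner.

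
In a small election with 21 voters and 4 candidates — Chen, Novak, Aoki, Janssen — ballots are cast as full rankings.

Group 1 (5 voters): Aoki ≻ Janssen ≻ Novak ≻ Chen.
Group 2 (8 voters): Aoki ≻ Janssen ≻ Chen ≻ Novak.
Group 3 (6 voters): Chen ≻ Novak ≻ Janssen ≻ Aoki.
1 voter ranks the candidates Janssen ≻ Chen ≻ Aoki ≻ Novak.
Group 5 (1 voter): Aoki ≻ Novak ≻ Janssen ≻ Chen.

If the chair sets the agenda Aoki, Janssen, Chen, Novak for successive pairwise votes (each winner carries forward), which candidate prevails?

Round 1: Aoki vs Janssen — 14–7, Aoki advances.
Round 2: Aoki vs Chen — 14–7, Aoki advances.
Round 3: Aoki vs Novak — 15–6, Aoki advances.
Aoki survives the agenda.

Aoki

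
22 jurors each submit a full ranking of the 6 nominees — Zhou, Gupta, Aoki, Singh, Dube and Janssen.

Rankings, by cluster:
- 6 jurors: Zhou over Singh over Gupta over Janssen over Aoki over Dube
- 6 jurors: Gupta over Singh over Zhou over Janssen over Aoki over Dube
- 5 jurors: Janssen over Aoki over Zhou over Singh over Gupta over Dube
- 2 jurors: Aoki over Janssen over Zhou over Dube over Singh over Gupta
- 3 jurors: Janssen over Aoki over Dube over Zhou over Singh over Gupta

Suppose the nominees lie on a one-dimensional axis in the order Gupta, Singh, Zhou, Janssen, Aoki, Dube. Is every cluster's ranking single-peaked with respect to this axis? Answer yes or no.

Axis positions: Gupta=1, Singh=2, Zhou=3, Janssen=4, Aoki=5, Dube=6.
Cluster 1 (peak Zhou at position 3): ranking walks positions 3-2-1-4-5-6, expanding outward from the peak — single-peaked.
Cluster 2 (peak Gupta at position 1): ranking walks positions 1-2-3-4-5-6, expanding outward from the peak — single-peaked.
Cluster 3 (peak Janssen at position 4): ranking walks positions 4-5-3-2-1-6, expanding outward from the peak — single-peaked.
Cluster 4 (peak Aoki at position 5): ranking walks positions 5-4-3-6-2-1, expanding outward from the peak — single-peaked.
Cluster 5 (peak Janssen at position 4): ranking walks positions 4-5-6-3-2-1, expanding outward from the peak — single-peaked.
Every ranking is single-peaked on this axis.

yes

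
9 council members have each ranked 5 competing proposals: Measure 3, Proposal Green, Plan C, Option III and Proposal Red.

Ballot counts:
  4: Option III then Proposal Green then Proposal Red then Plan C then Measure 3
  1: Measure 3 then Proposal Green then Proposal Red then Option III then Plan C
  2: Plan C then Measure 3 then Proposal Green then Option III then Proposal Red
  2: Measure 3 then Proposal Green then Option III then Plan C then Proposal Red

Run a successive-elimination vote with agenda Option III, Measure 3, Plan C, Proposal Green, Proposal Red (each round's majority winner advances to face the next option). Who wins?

Proposal Green

Round 1: Option III vs Measure 3 — 4–5, Measure 3 advances.
Round 2: Measure 3 vs Plan C — 3–6, Plan C advances.
Round 3: Plan C vs Proposal Green — 2–7, Proposal Green advances.
Round 4: Proposal Green vs Proposal Red — 9–0, Proposal Green advances.
Proposal Green survives the agenda.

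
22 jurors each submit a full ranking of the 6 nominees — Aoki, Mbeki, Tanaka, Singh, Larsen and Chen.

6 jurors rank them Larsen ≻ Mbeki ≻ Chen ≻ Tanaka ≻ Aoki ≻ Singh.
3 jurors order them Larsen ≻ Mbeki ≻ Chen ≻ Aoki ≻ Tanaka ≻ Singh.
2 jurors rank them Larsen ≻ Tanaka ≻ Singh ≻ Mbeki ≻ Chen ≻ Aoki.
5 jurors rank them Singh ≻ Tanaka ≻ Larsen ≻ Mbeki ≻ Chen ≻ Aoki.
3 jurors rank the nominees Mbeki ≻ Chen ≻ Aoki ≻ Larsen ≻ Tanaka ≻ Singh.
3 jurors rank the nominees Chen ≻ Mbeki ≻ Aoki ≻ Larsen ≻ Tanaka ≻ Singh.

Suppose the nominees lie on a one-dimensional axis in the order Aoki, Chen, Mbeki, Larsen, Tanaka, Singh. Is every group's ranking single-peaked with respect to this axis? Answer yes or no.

yes

Axis positions: Aoki=1, Chen=2, Mbeki=3, Larsen=4, Tanaka=5, Singh=6.
Group 1 (peak Larsen at position 4): ranking walks positions 4-3-2-5-1-6, expanding outward from the peak — single-peaked.
Group 2 (peak Larsen at position 4): ranking walks positions 4-3-2-1-5-6, expanding outward from the peak — single-peaked.
Group 3 (peak Larsen at position 4): ranking walks positions 4-5-6-3-2-1, expanding outward from the peak — single-peaked.
Group 4 (peak Singh at position 6): ranking walks positions 6-5-4-3-2-1, expanding outward from the peak — single-peaked.
Group 5 (peak Mbeki at position 3): ranking walks positions 3-2-1-4-5-6, expanding outward from the peak — single-peaked.
Group 6 (peak Chen at position 2): ranking walks positions 2-3-1-4-5-6, expanding outward from the peak — single-peaked.
Every ranking is single-peaked on this axis.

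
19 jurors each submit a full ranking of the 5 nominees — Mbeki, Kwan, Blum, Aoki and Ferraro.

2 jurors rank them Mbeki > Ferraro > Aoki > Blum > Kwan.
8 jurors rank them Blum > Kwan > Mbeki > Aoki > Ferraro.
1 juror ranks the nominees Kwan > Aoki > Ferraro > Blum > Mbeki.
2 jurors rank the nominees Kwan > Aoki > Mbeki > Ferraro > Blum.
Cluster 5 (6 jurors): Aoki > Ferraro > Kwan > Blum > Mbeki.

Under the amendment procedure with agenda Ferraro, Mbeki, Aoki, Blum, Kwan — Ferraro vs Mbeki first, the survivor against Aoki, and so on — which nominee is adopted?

Blum

Round 1: Ferraro vs Mbeki — 7–12, Mbeki advances.
Round 2: Mbeki vs Aoki — 10–9, Mbeki advances.
Round 3: Mbeki vs Blum — 4–15, Blum advances.
Round 4: Blum vs Kwan — 10–9, Blum advances.
Blum survives the agenda.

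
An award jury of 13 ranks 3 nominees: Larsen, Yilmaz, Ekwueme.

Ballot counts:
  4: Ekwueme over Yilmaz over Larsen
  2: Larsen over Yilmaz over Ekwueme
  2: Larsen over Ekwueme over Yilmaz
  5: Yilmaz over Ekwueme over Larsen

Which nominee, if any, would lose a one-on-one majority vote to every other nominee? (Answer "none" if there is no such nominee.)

Larsen

Pairwise majorities:
Larsen–Yilmaz: Yilmaz 9–4.
Larsen vs Ekwueme: Larsen is ranked higher on 2+2 = 4 ballots, Ekwueme on 9. Ekwueme wins 9–4.
Yilmaz vs Ekwueme: Yilmaz, 7–6.
Larsen loses to every other nominee — it is the Condorcet loser.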